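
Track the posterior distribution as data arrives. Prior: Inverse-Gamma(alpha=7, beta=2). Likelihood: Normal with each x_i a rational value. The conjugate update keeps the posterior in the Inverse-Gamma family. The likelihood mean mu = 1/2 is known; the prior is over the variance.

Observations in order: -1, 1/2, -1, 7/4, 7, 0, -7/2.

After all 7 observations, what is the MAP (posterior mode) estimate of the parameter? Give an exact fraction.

obs 1: x=-1 → posterior Inverse-Gamma(15/2, 25/8)
obs 2: x=1/2 → posterior Inverse-Gamma(8, 25/8)
obs 3: x=-1 → posterior Inverse-Gamma(17/2, 17/4)
obs 4: x=7/4 → posterior Inverse-Gamma(9, 161/32)
obs 5: x=7 → posterior Inverse-Gamma(19/2, 837/32)
obs 6: x=0 → posterior Inverse-Gamma(10, 841/32)
obs 7: x=-7/2 → posterior Inverse-Gamma(21/2, 1097/32)

1097/368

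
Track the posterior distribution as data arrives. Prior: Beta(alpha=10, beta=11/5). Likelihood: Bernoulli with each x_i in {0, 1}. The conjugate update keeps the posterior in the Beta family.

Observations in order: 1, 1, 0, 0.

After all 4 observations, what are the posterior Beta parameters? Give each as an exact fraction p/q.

obs 1: x=1 → posterior Beta(11, 11/5)
obs 2: x=1 → posterior Beta(12, 11/5)
obs 3: x=0 → posterior Beta(12, 16/5)
obs 4: x=0 → posterior Beta(12, 21/5)

alpha=12, beta=21/5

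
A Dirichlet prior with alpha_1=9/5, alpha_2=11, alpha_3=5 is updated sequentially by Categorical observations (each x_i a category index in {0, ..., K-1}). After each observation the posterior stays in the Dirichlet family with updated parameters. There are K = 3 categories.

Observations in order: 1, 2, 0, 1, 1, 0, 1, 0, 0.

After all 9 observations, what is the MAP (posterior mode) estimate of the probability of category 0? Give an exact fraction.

obs 1: x=1 → posterior Dirichlet(9/5, 12, 5)
obs 2: x=2 → posterior Dirichlet(9/5, 12, 6)
obs 3: x=0 → posterior Dirichlet(14/5, 12, 6)
obs 4: x=1 → posterior Dirichlet(14/5, 13, 6)
obs 5: x=1 → posterior Dirichlet(14/5, 14, 6)
obs 6: x=0 → posterior Dirichlet(19/5, 14, 6)
obs 7: x=1 → posterior Dirichlet(19/5, 15, 6)
obs 8: x=0 → posterior Dirichlet(24/5, 15, 6)
obs 9: x=0 → posterior Dirichlet(29/5, 15, 6)

24/119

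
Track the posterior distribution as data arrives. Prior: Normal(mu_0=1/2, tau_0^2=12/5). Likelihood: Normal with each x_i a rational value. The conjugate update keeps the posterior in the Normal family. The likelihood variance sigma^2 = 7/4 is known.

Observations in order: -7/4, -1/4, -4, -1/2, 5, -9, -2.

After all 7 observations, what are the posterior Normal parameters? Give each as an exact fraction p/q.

obs 1: x=-7/4 → posterior Normal(-133/166, 84/83)
obs 2: x=-1/4 → posterior Normal(-157/262, 84/131)
obs 3: x=-4 → posterior Normal(-541/358, 84/179)
obs 4: x=-1/2 → posterior Normal(-589/454, 84/227)
obs 5: x=5 → posterior Normal(-109/550, 84/275)
obs 6: x=-9 → posterior Normal(-973/646, 84/323)
obs 7: x=-2 → posterior Normal(-1165/742, 12/53)

mu_0=-1165/742, tau_0^2=12/53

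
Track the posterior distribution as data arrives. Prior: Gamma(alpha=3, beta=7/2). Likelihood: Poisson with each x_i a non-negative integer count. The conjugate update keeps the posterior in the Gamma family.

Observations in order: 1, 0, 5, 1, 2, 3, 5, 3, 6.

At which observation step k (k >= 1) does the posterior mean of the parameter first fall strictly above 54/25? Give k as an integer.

obs 1: x=1 → posterior Gamma(4, 9/2)
obs 2: x=0 → posterior Gamma(4, 11/2)
obs 3: x=5 → posterior Gamma(9, 13/2)
obs 4: x=1 → posterior Gamma(10, 15/2)
obs 5: x=2 → posterior Gamma(12, 17/2)
obs 6: x=3 → posterior Gamma(15, 19/2)
obs 7: x=5 → posterior Gamma(20, 21/2)
obs 8: x=3 → posterior Gamma(23, 23/2)
obs 9: x=6 → posterior Gamma(29, 25/2)

k = 9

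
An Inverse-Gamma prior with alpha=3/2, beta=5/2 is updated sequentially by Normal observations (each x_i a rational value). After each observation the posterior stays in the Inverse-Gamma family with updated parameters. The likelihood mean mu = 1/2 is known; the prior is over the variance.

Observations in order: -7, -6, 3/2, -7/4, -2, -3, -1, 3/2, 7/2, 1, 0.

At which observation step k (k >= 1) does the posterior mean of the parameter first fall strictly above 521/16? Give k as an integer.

k = 2

obs 1: x=-7 → posterior Inverse-Gamma(2, 245/8)
obs 2: x=-6 → posterior Inverse-Gamma(5/2, 207/4)
obs 3: x=3/2 → posterior Inverse-Gamma(3, 209/4)
obs 4: x=-7/4 → posterior Inverse-Gamma(7/2, 1753/32)
obs 5: x=-2 → posterior Inverse-Gamma(4, 1853/32)
obs 6: x=-3 → posterior Inverse-Gamma(9/2, 2049/32)
obs 7: x=-1 → posterior Inverse-Gamma(5, 2085/32)
obs 8: x=3/2 → posterior Inverse-Gamma(11/2, 2101/32)
obs 9: x=7/2 → posterior Inverse-Gamma(6, 2245/32)
obs 10: x=1 → posterior Inverse-Gamma(13/2, 2249/32)
obs 11: x=0 → posterior Inverse-Gamma(7, 2253/32)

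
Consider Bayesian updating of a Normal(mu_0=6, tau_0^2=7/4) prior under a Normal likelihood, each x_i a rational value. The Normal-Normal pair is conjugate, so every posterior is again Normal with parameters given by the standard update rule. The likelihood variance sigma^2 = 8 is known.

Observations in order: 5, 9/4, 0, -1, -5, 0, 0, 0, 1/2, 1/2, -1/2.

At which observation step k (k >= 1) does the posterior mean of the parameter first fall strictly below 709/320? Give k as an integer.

obs 1: x=5 → posterior Normal(227/39, 56/39)
obs 2: x=9/4 → posterior Normal(971/184, 28/23)
obs 3: x=0 → posterior Normal(971/212, 56/53)
obs 4: x=-1 → posterior Normal(943/240, 14/15)
obs 5: x=-5 → posterior Normal(803/268, 56/67)
obs 6: x=0 → posterior Normal(803/296, 28/37)
obs 7: x=0 → posterior Normal(803/324, 56/81)
obs 8: x=0 → posterior Normal(73/32, 7/11)
obs 9: x=1/2 → posterior Normal(43/20, 56/95)
obs 10: x=1/2 → posterior Normal(277/136, 28/51)
obs 11: x=-1/2 → posterior Normal(817/436, 56/109)

k = 9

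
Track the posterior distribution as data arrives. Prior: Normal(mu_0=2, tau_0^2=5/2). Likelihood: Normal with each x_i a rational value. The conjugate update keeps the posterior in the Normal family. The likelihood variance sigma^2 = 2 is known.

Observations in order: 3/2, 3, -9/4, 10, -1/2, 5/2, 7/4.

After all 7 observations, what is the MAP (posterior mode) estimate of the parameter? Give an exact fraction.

obs 1: x=3/2 → posterior Normal(31/18, 10/9)
obs 2: x=3 → posterior Normal(61/28, 5/7)
obs 3: x=-9/4 → posterior Normal(77/76, 10/19)
obs 4: x=10 → posterior Normal(277/96, 5/12)
obs 5: x=-1/2 → posterior Normal(267/116, 10/29)
obs 6: x=5/2 → posterior Normal(317/136, 5/17)
obs 7: x=7/4 → posterior Normal(88/39, 10/39)

88/39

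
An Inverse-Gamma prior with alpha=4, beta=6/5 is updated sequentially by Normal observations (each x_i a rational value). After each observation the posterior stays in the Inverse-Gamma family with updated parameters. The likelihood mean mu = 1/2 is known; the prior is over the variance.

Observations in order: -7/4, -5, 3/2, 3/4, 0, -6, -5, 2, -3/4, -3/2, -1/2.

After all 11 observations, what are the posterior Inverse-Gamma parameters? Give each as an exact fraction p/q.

alpha=19/2, beta=9627/160

obs 1: x=-7/4 → posterior Inverse-Gamma(9/2, 597/160)
obs 2: x=-5 → posterior Inverse-Gamma(5, 3017/160)
obs 3: x=3/2 → posterior Inverse-Gamma(11/2, 3097/160)
obs 4: x=3/4 → posterior Inverse-Gamma(6, 1551/80)
obs 5: x=0 → posterior Inverse-Gamma(13/2, 1561/80)
obs 6: x=-6 → posterior Inverse-Gamma(7, 3251/80)
obs 7: x=-5 → posterior Inverse-Gamma(15/2, 4461/80)
obs 8: x=2 → posterior Inverse-Gamma(8, 4551/80)
obs 9: x=-3/4 → posterior Inverse-Gamma(17/2, 9227/160)
obs 10: x=-3/2 → posterior Inverse-Gamma(9, 9547/160)
obs 11: x=-1/2 → posterior Inverse-Gamma(19/2, 9627/160)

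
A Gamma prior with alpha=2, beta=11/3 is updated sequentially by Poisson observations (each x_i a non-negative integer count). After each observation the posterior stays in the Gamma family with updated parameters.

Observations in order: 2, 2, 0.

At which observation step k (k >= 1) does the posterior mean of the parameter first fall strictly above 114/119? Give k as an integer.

k = 2

obs 1: x=2 → posterior Gamma(4, 14/3)
obs 2: x=2 → posterior Gamma(6, 17/3)
obs 3: x=0 → posterior Gamma(6, 20/3)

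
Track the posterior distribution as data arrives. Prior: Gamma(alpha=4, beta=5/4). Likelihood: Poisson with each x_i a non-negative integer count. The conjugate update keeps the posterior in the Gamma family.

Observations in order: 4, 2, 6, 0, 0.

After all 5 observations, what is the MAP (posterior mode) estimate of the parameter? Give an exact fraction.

obs 1: x=4 → posterior Gamma(8, 9/4)
obs 2: x=2 → posterior Gamma(10, 13/4)
obs 3: x=6 → posterior Gamma(16, 17/4)
obs 4: x=0 → posterior Gamma(16, 21/4)
obs 5: x=0 → posterior Gamma(16, 25/4)

12/5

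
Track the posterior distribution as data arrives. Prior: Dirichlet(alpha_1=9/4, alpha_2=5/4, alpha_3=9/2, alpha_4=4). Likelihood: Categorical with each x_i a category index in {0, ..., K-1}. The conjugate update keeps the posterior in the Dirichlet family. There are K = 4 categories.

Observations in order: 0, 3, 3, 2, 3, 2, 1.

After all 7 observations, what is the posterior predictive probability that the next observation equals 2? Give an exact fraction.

13/38

obs 1: x=0 → posterior Dirichlet(13/4, 5/4, 9/2, 4)
obs 2: x=3 → posterior Dirichlet(13/4, 5/4, 9/2, 5)
obs 3: x=3 → posterior Dirichlet(13/4, 5/4, 9/2, 6)
obs 4: x=2 → posterior Dirichlet(13/4, 5/4, 11/2, 6)
obs 5: x=3 → posterior Dirichlet(13/4, 5/4, 11/2, 7)
obs 6: x=2 → posterior Dirichlet(13/4, 5/4, 13/2, 7)
obs 7: x=1 → posterior Dirichlet(13/4, 9/4, 13/2, 7)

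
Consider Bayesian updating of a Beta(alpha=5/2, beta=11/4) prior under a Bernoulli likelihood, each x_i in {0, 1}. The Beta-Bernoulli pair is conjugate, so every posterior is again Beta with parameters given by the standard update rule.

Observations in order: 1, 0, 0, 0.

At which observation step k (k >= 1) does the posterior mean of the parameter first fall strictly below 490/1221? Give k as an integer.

obs 1: x=1 → posterior Beta(7/2, 11/4)
obs 2: x=0 → posterior Beta(7/2, 15/4)
obs 3: x=0 → posterior Beta(7/2, 19/4)
obs 4: x=0 → posterior Beta(7/2, 23/4)

k = 4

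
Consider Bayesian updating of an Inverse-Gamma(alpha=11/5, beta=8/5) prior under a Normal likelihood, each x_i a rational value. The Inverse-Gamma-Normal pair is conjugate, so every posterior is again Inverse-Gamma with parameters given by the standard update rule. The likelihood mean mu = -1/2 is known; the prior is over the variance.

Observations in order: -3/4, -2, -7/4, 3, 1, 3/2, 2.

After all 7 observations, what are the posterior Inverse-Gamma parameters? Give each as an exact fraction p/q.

alpha=57/10, beta=1273/80

obs 1: x=-3/4 → posterior Inverse-Gamma(27/10, 261/160)
obs 2: x=-2 → posterior Inverse-Gamma(16/5, 441/160)
obs 3: x=-7/4 → posterior Inverse-Gamma(37/10, 283/80)
obs 4: x=3 → posterior Inverse-Gamma(21/5, 773/80)
obs 5: x=1 → posterior Inverse-Gamma(47/10, 863/80)
obs 6: x=3/2 → posterior Inverse-Gamma(26/5, 1023/80)
obs 7: x=2 → posterior Inverse-Gamma(57/10, 1273/80)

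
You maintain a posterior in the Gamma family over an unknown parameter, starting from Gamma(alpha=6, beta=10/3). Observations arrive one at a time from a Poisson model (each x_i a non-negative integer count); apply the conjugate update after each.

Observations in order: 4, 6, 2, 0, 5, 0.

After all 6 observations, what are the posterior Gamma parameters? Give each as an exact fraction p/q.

alpha=23, beta=28/3

obs 1: x=4 → posterior Gamma(10, 13/3)
obs 2: x=6 → posterior Gamma(16, 16/3)
obs 3: x=2 → posterior Gamma(18, 19/3)
obs 4: x=0 → posterior Gamma(18, 22/3)
obs 5: x=5 → posterior Gamma(23, 25/3)
obs 6: x=0 → posterior Gamma(23, 28/3)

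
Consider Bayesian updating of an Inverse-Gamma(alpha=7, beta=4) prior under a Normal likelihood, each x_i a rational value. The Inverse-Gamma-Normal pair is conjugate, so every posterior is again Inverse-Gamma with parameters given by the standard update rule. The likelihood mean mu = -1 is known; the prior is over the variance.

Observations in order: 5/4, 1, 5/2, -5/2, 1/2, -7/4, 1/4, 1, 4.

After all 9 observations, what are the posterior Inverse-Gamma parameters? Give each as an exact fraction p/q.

obs 1: x=5/4 → posterior Inverse-Gamma(15/2, 209/32)
obs 2: x=1 → posterior Inverse-Gamma(8, 273/32)
obs 3: x=5/2 → posterior Inverse-Gamma(17/2, 469/32)
obs 4: x=-5/2 → posterior Inverse-Gamma(9, 505/32)
obs 5: x=1/2 → posterior Inverse-Gamma(19/2, 541/32)
obs 6: x=-7/4 → posterior Inverse-Gamma(10, 275/16)
obs 7: x=1/4 → posterior Inverse-Gamma(21/2, 575/32)
obs 8: x=1 → posterior Inverse-Gamma(11, 639/32)
obs 9: x=4 → posterior Inverse-Gamma(23/2, 1039/32)

alpha=23/2, beta=1039/32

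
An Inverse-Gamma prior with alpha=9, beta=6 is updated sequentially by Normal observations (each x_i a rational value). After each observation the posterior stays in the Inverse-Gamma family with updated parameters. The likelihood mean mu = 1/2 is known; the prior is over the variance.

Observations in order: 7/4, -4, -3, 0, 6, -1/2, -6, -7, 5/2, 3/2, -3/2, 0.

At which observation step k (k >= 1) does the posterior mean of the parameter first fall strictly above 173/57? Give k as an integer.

obs 1: x=7/4 → posterior Inverse-Gamma(19/2, 217/32)
obs 2: x=-4 → posterior Inverse-Gamma(10, 541/32)
obs 3: x=-3 → posterior Inverse-Gamma(21/2, 737/32)
obs 4: x=0 → posterior Inverse-Gamma(11, 741/32)
obs 5: x=6 → posterior Inverse-Gamma(23/2, 1225/32)
obs 6: x=-1/2 → posterior Inverse-Gamma(12, 1241/32)
obs 7: x=-6 → posterior Inverse-Gamma(25/2, 1917/32)
obs 8: x=-7 → posterior Inverse-Gamma(13, 2817/32)
obs 9: x=5/2 → posterior Inverse-Gamma(27/2, 2881/32)
obs 10: x=3/2 → posterior Inverse-Gamma(14, 2897/32)
obs 11: x=-3/2 → posterior Inverse-Gamma(29/2, 2961/32)
obs 12: x=0 → posterior Inverse-Gamma(15, 2965/32)

k = 5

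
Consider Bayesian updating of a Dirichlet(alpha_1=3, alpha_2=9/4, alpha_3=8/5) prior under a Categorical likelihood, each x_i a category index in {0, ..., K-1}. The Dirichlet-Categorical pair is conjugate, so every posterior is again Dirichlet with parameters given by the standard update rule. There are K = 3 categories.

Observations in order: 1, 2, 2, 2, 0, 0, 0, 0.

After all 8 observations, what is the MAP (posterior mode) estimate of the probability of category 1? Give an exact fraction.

obs 1: x=1 → posterior Dirichlet(3, 13/4, 8/5)
obs 2: x=2 → posterior Dirichlet(3, 13/4, 13/5)
obs 3: x=2 → posterior Dirichlet(3, 13/4, 18/5)
obs 4: x=2 → posterior Dirichlet(3, 13/4, 23/5)
obs 5: x=0 → posterior Dirichlet(4, 13/4, 23/5)
obs 6: x=0 → posterior Dirichlet(5, 13/4, 23/5)
obs 7: x=0 → posterior Dirichlet(6, 13/4, 23/5)
obs 8: x=0 → posterior Dirichlet(7, 13/4, 23/5)

15/79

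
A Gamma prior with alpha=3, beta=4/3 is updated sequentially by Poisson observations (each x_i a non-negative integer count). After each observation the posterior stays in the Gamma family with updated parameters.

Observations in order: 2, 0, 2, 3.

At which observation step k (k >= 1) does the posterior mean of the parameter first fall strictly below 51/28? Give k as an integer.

k = 2

obs 1: x=2 → posterior Gamma(5, 7/3)
obs 2: x=0 → posterior Gamma(5, 10/3)
obs 3: x=2 → posterior Gamma(7, 13/3)
obs 4: x=3 → posterior Gamma(10, 16/3)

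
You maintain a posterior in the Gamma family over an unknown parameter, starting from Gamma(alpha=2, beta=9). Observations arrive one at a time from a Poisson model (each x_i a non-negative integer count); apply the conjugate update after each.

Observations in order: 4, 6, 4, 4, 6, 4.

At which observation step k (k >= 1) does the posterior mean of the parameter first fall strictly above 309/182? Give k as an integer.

k = 5

obs 1: x=4 → posterior Gamma(6, 10)
obs 2: x=6 → posterior Gamma(12, 11)
obs 3: x=4 → posterior Gamma(16, 12)
obs 4: x=4 → posterior Gamma(20, 13)
obs 5: x=6 → posterior Gamma(26, 14)
obs 6: x=4 → posterior Gamma(30, 15)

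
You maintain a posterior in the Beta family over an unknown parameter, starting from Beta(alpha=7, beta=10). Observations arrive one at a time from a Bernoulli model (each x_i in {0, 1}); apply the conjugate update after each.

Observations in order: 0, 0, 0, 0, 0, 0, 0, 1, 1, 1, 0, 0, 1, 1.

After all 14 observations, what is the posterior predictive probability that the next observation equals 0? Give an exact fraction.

obs 1: x=0 → posterior Beta(7, 11)
obs 2: x=0 → posterior Beta(7, 12)
obs 3: x=0 → posterior Beta(7, 13)
obs 4: x=0 → posterior Beta(7, 14)
obs 5: x=0 → posterior Beta(7, 15)
obs 6: x=0 → posterior Beta(7, 16)
obs 7: x=0 → posterior Beta(7, 17)
obs 8: x=1 → posterior Beta(8, 17)
obs 9: x=1 → posterior Beta(9, 17)
obs 10: x=1 → posterior Beta(10, 17)
obs 11: x=0 → posterior Beta(10, 18)
obs 12: x=0 → posterior Beta(10, 19)
obs 13: x=1 → posterior Beta(11, 19)
obs 14: x=1 → posterior Beta(12, 19)

19/31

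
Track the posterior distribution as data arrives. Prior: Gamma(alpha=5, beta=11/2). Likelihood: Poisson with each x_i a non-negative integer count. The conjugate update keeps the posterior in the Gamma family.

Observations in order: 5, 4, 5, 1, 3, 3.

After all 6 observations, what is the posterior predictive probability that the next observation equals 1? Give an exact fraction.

13210738016015776377543879641989171828/55511151231257827021181583404541015625

obs 1: x=5 → posterior Gamma(10, 13/2)
obs 2: x=4 → posterior Gamma(14, 15/2)
obs 3: x=5 → posterior Gamma(19, 17/2)
obs 4: x=1 → posterior Gamma(20, 19/2)
obs 5: x=3 → posterior Gamma(23, 21/2)
obs 6: x=3 → posterior Gamma(26, 23/2)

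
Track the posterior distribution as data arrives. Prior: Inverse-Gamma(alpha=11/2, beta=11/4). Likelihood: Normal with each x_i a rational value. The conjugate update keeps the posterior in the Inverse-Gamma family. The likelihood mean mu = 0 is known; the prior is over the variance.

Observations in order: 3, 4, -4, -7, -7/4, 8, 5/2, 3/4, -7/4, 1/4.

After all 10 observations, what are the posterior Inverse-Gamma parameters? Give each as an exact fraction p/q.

obs 1: x=3 → posterior Inverse-Gamma(6, 29/4)
obs 2: x=4 → posterior Inverse-Gamma(13/2, 61/4)
obs 3: x=-4 → posterior Inverse-Gamma(7, 93/4)
obs 4: x=-7 → posterior Inverse-Gamma(15/2, 191/4)
obs 5: x=-7/4 → posterior Inverse-Gamma(8, 1577/32)
obs 6: x=8 → posterior Inverse-Gamma(17/2, 2601/32)
obs 7: x=5/2 → posterior Inverse-Gamma(9, 2701/32)
obs 8: x=3/4 → posterior Inverse-Gamma(19/2, 1355/16)
obs 9: x=-7/4 → posterior Inverse-Gamma(10, 2759/32)
obs 10: x=1/4 → posterior Inverse-Gamma(21/2, 345/4)

alpha=21/2, beta=345/4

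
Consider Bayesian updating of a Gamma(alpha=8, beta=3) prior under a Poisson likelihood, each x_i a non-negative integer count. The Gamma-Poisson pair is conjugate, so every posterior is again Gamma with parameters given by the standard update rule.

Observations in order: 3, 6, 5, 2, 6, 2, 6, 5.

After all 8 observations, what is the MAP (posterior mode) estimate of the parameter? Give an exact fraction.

42/11

obs 1: x=3 → posterior Gamma(11, 4)
obs 2: x=6 → posterior Gamma(17, 5)
obs 3: x=5 → posterior Gamma(22, 6)
obs 4: x=2 → posterior Gamma(24, 7)
obs 5: x=6 → posterior Gamma(30, 8)
obs 6: x=2 → posterior Gamma(32, 9)
obs 7: x=6 → posterior Gamma(38, 10)
obs 8: x=5 → posterior Gamma(43, 11)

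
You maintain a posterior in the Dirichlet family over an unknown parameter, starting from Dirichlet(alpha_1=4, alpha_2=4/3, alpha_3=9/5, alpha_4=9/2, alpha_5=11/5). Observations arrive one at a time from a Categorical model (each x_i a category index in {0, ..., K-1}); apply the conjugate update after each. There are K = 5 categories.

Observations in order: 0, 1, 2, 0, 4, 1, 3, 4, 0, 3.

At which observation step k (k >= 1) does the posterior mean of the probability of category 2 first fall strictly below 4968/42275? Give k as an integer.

obs 1: x=0 → posterior Dirichlet(5, 4/3, 9/5, 9/2, 11/5)
obs 2: x=1 → posterior Dirichlet(5, 7/3, 9/5, 9/2, 11/5)
obs 3: x=2 → posterior Dirichlet(5, 7/3, 14/5, 9/2, 11/5)
obs 4: x=0 → posterior Dirichlet(6, 7/3, 14/5, 9/2, 11/5)
obs 5: x=4 → posterior Dirichlet(6, 7/3, 14/5, 9/2, 16/5)
obs 6: x=1 → posterior Dirichlet(6, 10/3, 14/5, 9/2, 16/5)
obs 7: x=3 → posterior Dirichlet(6, 10/3, 14/5, 11/2, 16/5)
obs 8: x=4 → posterior Dirichlet(6, 10/3, 14/5, 11/2, 21/5)
obs 9: x=0 → posterior Dirichlet(7, 10/3, 14/5, 11/2, 21/5)
obs 10: x=3 → posterior Dirichlet(7, 10/3, 14/5, 13/2, 21/5)

k = 2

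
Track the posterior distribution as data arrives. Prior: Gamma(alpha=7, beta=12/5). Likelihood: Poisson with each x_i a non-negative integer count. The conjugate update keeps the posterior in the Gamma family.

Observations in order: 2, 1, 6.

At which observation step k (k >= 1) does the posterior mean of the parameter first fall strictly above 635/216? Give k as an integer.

obs 1: x=2 → posterior Gamma(9, 17/5)
obs 2: x=1 → posterior Gamma(10, 22/5)
obs 3: x=6 → posterior Gamma(16, 27/5)

k = 3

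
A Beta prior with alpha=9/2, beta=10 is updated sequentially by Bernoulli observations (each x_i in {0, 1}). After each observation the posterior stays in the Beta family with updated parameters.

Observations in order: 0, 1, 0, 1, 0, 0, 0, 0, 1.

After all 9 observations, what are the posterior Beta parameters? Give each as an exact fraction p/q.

obs 1: x=0 → posterior Beta(9/2, 11)
obs 2: x=1 → posterior Beta(11/2, 11)
obs 3: x=0 → posterior Beta(11/2, 12)
obs 4: x=1 → posterior Beta(13/2, 12)
obs 5: x=0 → posterior Beta(13/2, 13)
obs 6: x=0 → posterior Beta(13/2, 14)
obs 7: x=0 → posterior Beta(13/2, 15)
obs 8: x=0 → posterior Beta(13/2, 16)
obs 9: x=1 → posterior Beta(15/2, 16)

alpha=15/2, beta=16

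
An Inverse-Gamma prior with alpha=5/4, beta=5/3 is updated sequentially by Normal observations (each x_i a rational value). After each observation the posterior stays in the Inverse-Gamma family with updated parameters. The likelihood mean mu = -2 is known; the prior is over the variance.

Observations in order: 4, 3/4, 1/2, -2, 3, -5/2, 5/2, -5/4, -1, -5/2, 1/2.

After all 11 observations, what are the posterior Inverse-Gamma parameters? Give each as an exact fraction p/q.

alpha=27/4, beta=2561/48

obs 1: x=4 → posterior Inverse-Gamma(7/4, 59/3)
obs 2: x=3/4 → posterior Inverse-Gamma(9/4, 2251/96)
obs 3: x=1/2 → posterior Inverse-Gamma(11/4, 2551/96)
obs 4: x=-2 → posterior Inverse-Gamma(13/4, 2551/96)
obs 5: x=3 → posterior Inverse-Gamma(15/4, 3751/96)
obs 6: x=-5/2 → posterior Inverse-Gamma(17/4, 3763/96)
obs 7: x=5/2 → posterior Inverse-Gamma(19/4, 4735/96)
obs 8: x=-5/4 → posterior Inverse-Gamma(21/4, 2381/48)
obs 9: x=-1 → posterior Inverse-Gamma(23/4, 2405/48)
obs 10: x=-5/2 → posterior Inverse-Gamma(25/4, 2411/48)
obs 11: x=1/2 → posterior Inverse-Gamma(27/4, 2561/48)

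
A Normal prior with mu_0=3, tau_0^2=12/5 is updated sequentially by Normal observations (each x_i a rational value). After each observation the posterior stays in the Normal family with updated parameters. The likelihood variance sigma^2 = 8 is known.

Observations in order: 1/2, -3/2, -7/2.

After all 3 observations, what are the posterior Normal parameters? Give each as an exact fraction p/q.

obs 1: x=1/2 → posterior Normal(63/26, 24/13)
obs 2: x=-3/2 → posterior Normal(27/16, 3/2)
obs 3: x=-7/2 → posterior Normal(33/38, 24/19)

mu_0=33/38, tau_0^2=24/19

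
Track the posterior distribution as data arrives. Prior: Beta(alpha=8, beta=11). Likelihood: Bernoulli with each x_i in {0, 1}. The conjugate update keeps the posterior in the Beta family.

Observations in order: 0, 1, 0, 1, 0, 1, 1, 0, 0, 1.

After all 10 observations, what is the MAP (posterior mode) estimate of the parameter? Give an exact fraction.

obs 1: x=0 → posterior Beta(8, 12)
obs 2: x=1 → posterior Beta(9, 12)
obs 3: x=0 → posterior Beta(9, 13)
obs 4: x=1 → posterior Beta(10, 13)
obs 5: x=0 → posterior Beta(10, 14)
obs 6: x=1 → posterior Beta(11, 14)
obs 7: x=1 → posterior Beta(12, 14)
obs 8: x=0 → posterior Beta(12, 15)
obs 9: x=0 → posterior Beta(12, 16)
obs 10: x=1 → posterior Beta(13, 16)

4/9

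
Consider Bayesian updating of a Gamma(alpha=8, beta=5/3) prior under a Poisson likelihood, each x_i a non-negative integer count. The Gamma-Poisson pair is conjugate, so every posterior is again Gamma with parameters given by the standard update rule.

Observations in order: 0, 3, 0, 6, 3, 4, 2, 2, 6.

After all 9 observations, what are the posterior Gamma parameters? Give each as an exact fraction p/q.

obs 1: x=0 → posterior Gamma(8, 8/3)
obs 2: x=3 → posterior Gamma(11, 11/3)
obs 3: x=0 → posterior Gamma(11, 14/3)
obs 4: x=6 → posterior Gamma(17, 17/3)
obs 5: x=3 → posterior Gamma(20, 20/3)
obs 6: x=4 → posterior Gamma(24, 23/3)
obs 7: x=2 → posterior Gamma(26, 26/3)
obs 8: x=2 → posterior Gamma(28, 29/3)
obs 9: x=6 → posterior Gamma(34, 32/3)

alpha=34, beta=32/3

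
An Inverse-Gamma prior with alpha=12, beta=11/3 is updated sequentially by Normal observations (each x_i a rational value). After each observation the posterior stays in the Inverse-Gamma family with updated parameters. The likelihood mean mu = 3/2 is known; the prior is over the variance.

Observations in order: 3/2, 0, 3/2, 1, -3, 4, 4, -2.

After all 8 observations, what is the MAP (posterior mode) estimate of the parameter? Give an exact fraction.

obs 1: x=3/2 → posterior Inverse-Gamma(25/2, 11/3)
obs 2: x=0 → posterior Inverse-Gamma(13, 115/24)
obs 3: x=3/2 → posterior Inverse-Gamma(27/2, 115/24)
obs 4: x=1 → posterior Inverse-Gamma(14, 59/12)
obs 5: x=-3 → posterior Inverse-Gamma(29/2, 361/24)
obs 6: x=4 → posterior Inverse-Gamma(15, 109/6)
obs 7: x=4 → posterior Inverse-Gamma(31/2, 511/24)
obs 8: x=-2 → posterior Inverse-Gamma(16, 329/12)

329/204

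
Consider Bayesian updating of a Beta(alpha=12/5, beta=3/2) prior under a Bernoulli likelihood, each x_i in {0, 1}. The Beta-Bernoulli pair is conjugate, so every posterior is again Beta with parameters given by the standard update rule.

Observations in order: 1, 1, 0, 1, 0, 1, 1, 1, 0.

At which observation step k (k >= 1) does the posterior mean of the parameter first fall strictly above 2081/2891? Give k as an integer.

k = 2

obs 1: x=1 → posterior Beta(17/5, 3/2)
obs 2: x=1 → posterior Beta(22/5, 3/2)
obs 3: x=0 → posterior Beta(22/5, 5/2)
obs 4: x=1 → posterior Beta(27/5, 5/2)
obs 5: x=0 → posterior Beta(27/5, 7/2)
obs 6: x=1 → posterior Beta(32/5, 7/2)
obs 7: x=1 → posterior Beta(37/5, 7/2)
obs 8: x=1 → posterior Beta(42/5, 7/2)
obs 9: x=0 → posterior Beta(42/5, 9/2)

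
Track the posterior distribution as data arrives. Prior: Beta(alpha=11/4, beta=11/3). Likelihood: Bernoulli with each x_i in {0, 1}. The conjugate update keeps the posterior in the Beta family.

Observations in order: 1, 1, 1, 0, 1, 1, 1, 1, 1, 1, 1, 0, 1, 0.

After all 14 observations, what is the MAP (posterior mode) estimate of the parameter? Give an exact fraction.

9/13

obs 1: x=1 → posterior Beta(15/4, 11/3)
obs 2: x=1 → posterior Beta(19/4, 11/3)
obs 3: x=1 → posterior Beta(23/4, 11/3)
obs 4: x=0 → posterior Beta(23/4, 14/3)
obs 5: x=1 → posterior Beta(27/4, 14/3)
obs 6: x=1 → posterior Beta(31/4, 14/3)
obs 7: x=1 → posterior Beta(35/4, 14/3)
obs 8: x=1 → posterior Beta(39/4, 14/3)
obs 9: x=1 → posterior Beta(43/4, 14/3)
obs 10: x=1 → posterior Beta(47/4, 14/3)
obs 11: x=1 → posterior Beta(51/4, 14/3)
obs 12: x=0 → posterior Beta(51/4, 17/3)
obs 13: x=1 → posterior Beta(55/4, 17/3)
obs 14: x=0 → posterior Beta(55/4, 20/3)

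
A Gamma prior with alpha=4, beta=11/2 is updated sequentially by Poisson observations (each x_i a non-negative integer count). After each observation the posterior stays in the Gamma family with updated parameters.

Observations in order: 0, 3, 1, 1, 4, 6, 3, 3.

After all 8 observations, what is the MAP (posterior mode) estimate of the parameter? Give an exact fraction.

16/9

obs 1: x=0 → posterior Gamma(4, 13/2)
obs 2: x=3 → posterior Gamma(7, 15/2)
obs 3: x=1 → posterior Gamma(8, 17/2)
obs 4: x=1 → posterior Gamma(9, 19/2)
obs 5: x=4 → posterior Gamma(13, 21/2)
obs 6: x=6 → posterior Gamma(19, 23/2)
obs 7: x=3 → posterior Gamma(22, 25/2)
obs 8: x=3 → posterior Gamma(25, 27/2)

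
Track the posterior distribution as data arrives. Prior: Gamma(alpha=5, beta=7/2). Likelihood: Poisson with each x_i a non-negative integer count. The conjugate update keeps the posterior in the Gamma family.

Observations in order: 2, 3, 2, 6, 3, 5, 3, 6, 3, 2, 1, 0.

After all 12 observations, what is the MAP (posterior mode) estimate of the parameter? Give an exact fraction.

80/31

obs 1: x=2 → posterior Gamma(7, 9/2)
obs 2: x=3 → posterior Gamma(10, 11/2)
obs 3: x=2 → posterior Gamma(12, 13/2)
obs 4: x=6 → posterior Gamma(18, 15/2)
obs 5: x=3 → posterior Gamma(21, 17/2)
obs 6: x=5 → posterior Gamma(26, 19/2)
obs 7: x=3 → posterior Gamma(29, 21/2)
obs 8: x=6 → posterior Gamma(35, 23/2)
obs 9: x=3 → posterior Gamma(38, 25/2)
obs 10: x=2 → posterior Gamma(40, 27/2)
obs 11: x=1 → posterior Gamma(41, 29/2)
obs 12: x=0 → posterior Gamma(41, 31/2)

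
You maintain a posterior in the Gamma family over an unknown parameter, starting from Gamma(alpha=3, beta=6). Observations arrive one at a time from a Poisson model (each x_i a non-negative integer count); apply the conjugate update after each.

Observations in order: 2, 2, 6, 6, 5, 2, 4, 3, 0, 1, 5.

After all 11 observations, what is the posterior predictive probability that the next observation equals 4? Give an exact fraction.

18126050562887667028403797322053629415327108762383215/157967035883419682254091065192672922310424629683945472

obs 1: x=2 → posterior Gamma(5, 7)
obs 2: x=2 → posterior Gamma(7, 8)
obs 3: x=6 → posterior Gamma(13, 9)
obs 4: x=6 → posterior Gamma(19, 10)
obs 5: x=5 → posterior Gamma(24, 11)
obs 6: x=2 → posterior Gamma(26, 12)
obs 7: x=4 → posterior Gamma(30, 13)
obs 8: x=3 → posterior Gamma(33, 14)
obs 9: x=0 → posterior Gamma(33, 15)
obs 10: x=1 → posterior Gamma(34, 16)
obs 11: x=5 → posterior Gamma(39, 17)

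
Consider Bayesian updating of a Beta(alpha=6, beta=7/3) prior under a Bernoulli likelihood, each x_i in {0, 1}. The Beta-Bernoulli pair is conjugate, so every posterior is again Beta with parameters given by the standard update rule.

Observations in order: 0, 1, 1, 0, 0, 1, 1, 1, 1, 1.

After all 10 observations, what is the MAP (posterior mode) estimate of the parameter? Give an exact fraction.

36/49

obs 1: x=0 → posterior Beta(6, 10/3)
obs 2: x=1 → posterior Beta(7, 10/3)
obs 3: x=1 → posterior Beta(8, 10/3)
obs 4: x=0 → posterior Beta(8, 13/3)
obs 5: x=0 → posterior Beta(8, 16/3)
obs 6: x=1 → posterior Beta(9, 16/3)
obs 7: x=1 → posterior Beta(10, 16/3)
obs 8: x=1 → posterior Beta(11, 16/3)
obs 9: x=1 → posterior Beta(12, 16/3)
obs 10: x=1 → posterior Beta(13, 16/3)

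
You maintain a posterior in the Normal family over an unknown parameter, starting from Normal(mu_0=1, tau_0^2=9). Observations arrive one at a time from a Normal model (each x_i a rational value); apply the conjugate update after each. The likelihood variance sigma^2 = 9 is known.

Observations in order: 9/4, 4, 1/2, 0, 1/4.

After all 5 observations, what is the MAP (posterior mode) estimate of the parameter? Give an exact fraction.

obs 1: x=9/4 → posterior Normal(13/8, 9/2)
obs 2: x=4 → posterior Normal(29/12, 3)
obs 3: x=1/2 → posterior Normal(31/16, 9/4)
obs 4: x=0 → posterior Normal(31/20, 9/5)
obs 5: x=1/4 → posterior Normal(4/3, 3/2)

4/3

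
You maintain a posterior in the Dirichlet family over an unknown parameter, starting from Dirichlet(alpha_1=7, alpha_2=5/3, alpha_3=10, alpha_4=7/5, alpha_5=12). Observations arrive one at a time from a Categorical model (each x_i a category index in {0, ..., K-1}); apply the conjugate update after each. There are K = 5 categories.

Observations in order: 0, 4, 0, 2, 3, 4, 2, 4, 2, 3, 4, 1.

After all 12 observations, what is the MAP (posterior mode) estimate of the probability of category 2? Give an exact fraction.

90/293

obs 1: x=0 → posterior Dirichlet(8, 5/3, 10, 7/5, 12)
obs 2: x=4 → posterior Dirichlet(8, 5/3, 10, 7/5, 13)
obs 3: x=0 → posterior Dirichlet(9, 5/3, 10, 7/5, 13)
obs 4: x=2 → posterior Dirichlet(9, 5/3, 11, 7/5, 13)
obs 5: x=3 → posterior Dirichlet(9, 5/3, 11, 12/5, 13)
obs 6: x=4 → posterior Dirichlet(9, 5/3, 11, 12/5, 14)
obs 7: x=2 → posterior Dirichlet(9, 5/3, 12, 12/5, 14)
obs 8: x=4 → posterior Dirichlet(9, 5/3, 12, 12/5, 15)
obs 9: x=2 → posterior Dirichlet(9, 5/3, 13, 12/5, 15)
obs 10: x=3 → posterior Dirichlet(9, 5/3, 13, 17/5, 15)
obs 11: x=4 → posterior Dirichlet(9, 5/3, 13, 17/5, 16)
obs 12: x=1 → posterior Dirichlet(9, 8/3, 13, 17/5, 16)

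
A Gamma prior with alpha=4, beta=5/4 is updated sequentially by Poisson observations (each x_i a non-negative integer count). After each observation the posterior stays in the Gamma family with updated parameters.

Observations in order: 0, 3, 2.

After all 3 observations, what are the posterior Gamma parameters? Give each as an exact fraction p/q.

obs 1: x=0 → posterior Gamma(4, 9/4)
obs 2: x=3 → posterior Gamma(7, 13/4)
obs 3: x=2 → posterior Gamma(9, 17/4)

alpha=9, beta=17/4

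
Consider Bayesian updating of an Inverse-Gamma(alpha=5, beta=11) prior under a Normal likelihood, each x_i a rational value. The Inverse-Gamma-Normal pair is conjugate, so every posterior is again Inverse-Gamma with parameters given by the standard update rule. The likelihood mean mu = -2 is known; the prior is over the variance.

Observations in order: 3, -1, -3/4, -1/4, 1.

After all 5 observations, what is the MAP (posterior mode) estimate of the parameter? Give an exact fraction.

obs 1: x=3 → posterior Inverse-Gamma(11/2, 47/2)
obs 2: x=-1 → posterior Inverse-Gamma(6, 24)
obs 3: x=-3/4 → posterior Inverse-Gamma(13/2, 793/32)
obs 4: x=-1/4 → posterior Inverse-Gamma(7, 421/16)
obs 5: x=1 → posterior Inverse-Gamma(15/2, 493/16)

29/8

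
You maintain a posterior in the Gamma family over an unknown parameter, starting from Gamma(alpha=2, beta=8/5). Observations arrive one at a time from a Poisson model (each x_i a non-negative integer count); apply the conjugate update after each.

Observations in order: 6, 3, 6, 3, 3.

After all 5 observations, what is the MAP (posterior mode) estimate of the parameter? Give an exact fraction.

obs 1: x=6 → posterior Gamma(8, 13/5)
obs 2: x=3 → posterior Gamma(11, 18/5)
obs 3: x=6 → posterior Gamma(17, 23/5)
obs 4: x=3 → posterior Gamma(20, 28/5)
obs 5: x=3 → posterior Gamma(23, 33/5)

10/3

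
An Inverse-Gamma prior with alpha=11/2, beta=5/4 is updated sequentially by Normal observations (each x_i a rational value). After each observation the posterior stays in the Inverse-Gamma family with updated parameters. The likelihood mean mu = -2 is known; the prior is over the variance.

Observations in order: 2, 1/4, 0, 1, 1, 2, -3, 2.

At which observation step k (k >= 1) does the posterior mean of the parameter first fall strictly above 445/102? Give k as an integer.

obs 1: x=2 → posterior Inverse-Gamma(6, 37/4)
obs 2: x=1/4 → posterior Inverse-Gamma(13/2, 377/32)
obs 3: x=0 → posterior Inverse-Gamma(7, 441/32)
obs 4: x=1 → posterior Inverse-Gamma(15/2, 585/32)
obs 5: x=1 → posterior Inverse-Gamma(8, 729/32)
obs 6: x=2 → posterior Inverse-Gamma(17/2, 985/32)
obs 7: x=-3 → posterior Inverse-Gamma(9, 1001/32)
obs 8: x=2 → posterior Inverse-Gamma(19/2, 1257/32)

k = 8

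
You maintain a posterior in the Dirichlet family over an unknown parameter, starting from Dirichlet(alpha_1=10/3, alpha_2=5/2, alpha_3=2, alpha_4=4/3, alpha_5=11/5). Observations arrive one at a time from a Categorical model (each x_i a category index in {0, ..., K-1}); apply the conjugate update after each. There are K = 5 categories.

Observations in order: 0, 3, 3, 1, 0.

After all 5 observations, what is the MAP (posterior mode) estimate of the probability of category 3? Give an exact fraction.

70/341

obs 1: x=0 → posterior Dirichlet(13/3, 5/2, 2, 4/3, 11/5)
obs 2: x=3 → posterior Dirichlet(13/3, 5/2, 2, 7/3, 11/5)
obs 3: x=3 → posterior Dirichlet(13/3, 5/2, 2, 10/3, 11/5)
obs 4: x=1 → posterior Dirichlet(13/3, 7/2, 2, 10/3, 11/5)
obs 5: x=0 → posterior Dirichlet(16/3, 7/2, 2, 10/3, 11/5)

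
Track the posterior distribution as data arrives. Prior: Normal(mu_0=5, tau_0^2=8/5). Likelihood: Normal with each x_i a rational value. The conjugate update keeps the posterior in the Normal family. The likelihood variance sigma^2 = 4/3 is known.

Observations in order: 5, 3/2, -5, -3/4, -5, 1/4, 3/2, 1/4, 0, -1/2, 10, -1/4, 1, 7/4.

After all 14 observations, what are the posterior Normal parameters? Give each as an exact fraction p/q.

mu_0=167/178, tau_0^2=8/89

obs 1: x=5 → posterior Normal(5, 8/11)
obs 2: x=3/2 → posterior Normal(64/17, 8/17)
obs 3: x=-5 → posterior Normal(34/23, 8/23)
obs 4: x=-3/4 → posterior Normal(59/58, 8/29)
obs 5: x=-5 → posterior Normal(-1/70, 8/35)
obs 6: x=1/4 → posterior Normal(1/41, 8/41)
obs 7: x=3/2 → posterior Normal(10/47, 8/47)
obs 8: x=1/4 → posterior Normal(23/106, 8/53)
obs 9: x=0 → posterior Normal(23/118, 8/59)
obs 10: x=-1/2 → posterior Normal(17/130, 8/65)
obs 11: x=10 → posterior Normal(137/142, 8/71)
obs 12: x=-1/4 → posterior Normal(67/77, 8/77)
obs 13: x=1 → posterior Normal(73/83, 8/83)
obs 14: x=7/4 → posterior Normal(167/178, 8/89)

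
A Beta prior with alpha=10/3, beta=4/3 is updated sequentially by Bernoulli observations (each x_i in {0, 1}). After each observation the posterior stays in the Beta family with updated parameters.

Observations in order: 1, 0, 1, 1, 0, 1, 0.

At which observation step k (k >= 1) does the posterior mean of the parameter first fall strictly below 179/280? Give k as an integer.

k = 7

obs 1: x=1 → posterior Beta(13/3, 4/3)
obs 2: x=0 → posterior Beta(13/3, 7/3)
obs 3: x=1 → posterior Beta(16/3, 7/3)
obs 4: x=1 → posterior Beta(19/3, 7/3)
obs 5: x=0 → posterior Beta(19/3, 10/3)
obs 6: x=1 → posterior Beta(22/3, 10/3)
obs 7: x=0 → posterior Beta(22/3, 13/3)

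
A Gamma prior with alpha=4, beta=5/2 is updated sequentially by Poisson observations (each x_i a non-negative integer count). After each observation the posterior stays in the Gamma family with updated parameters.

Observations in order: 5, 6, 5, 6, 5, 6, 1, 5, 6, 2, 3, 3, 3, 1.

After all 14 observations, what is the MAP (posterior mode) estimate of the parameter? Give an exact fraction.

40/11

obs 1: x=5 → posterior Gamma(9, 7/2)
obs 2: x=6 → posterior Gamma(15, 9/2)
obs 3: x=5 → posterior Gamma(20, 11/2)
obs 4: x=6 → posterior Gamma(26, 13/2)
obs 5: x=5 → posterior Gamma(31, 15/2)
obs 6: x=6 → posterior Gamma(37, 17/2)
obs 7: x=1 → posterior Gamma(38, 19/2)
obs 8: x=5 → posterior Gamma(43, 21/2)
obs 9: x=6 → posterior Gamma(49, 23/2)
obs 10: x=2 → posterior Gamma(51, 25/2)
obs 11: x=3 → posterior Gamma(54, 27/2)
obs 12: x=3 → posterior Gamma(57, 29/2)
obs 13: x=3 → posterior Gamma(60, 31/2)
obs 14: x=1 → posterior Gamma(61, 33/2)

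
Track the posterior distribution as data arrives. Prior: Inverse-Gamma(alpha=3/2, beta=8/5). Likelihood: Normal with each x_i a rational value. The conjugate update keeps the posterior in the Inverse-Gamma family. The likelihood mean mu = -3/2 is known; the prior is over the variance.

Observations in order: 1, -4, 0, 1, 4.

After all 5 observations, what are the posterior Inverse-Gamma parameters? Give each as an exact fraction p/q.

obs 1: x=1 → posterior Inverse-Gamma(2, 189/40)
obs 2: x=-4 → posterior Inverse-Gamma(5/2, 157/20)
obs 3: x=0 → posterior Inverse-Gamma(3, 359/40)
obs 4: x=1 → posterior Inverse-Gamma(7/2, 121/10)
obs 5: x=4 → posterior Inverse-Gamma(4, 1089/40)

alpha=4, beta=1089/40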